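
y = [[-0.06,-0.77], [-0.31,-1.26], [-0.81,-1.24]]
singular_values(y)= [2.07, 0.41]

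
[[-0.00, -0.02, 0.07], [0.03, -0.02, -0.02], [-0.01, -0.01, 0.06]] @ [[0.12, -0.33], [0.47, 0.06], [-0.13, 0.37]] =[[-0.02, 0.02], [-0.0, -0.02], [-0.01, 0.02]]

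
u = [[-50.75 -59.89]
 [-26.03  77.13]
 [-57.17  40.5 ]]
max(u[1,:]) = 77.13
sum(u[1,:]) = 51.099999999999994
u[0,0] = -50.75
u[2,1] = 40.5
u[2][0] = -57.17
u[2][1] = 40.5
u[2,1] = 40.5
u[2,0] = -57.17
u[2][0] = -57.17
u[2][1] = 40.5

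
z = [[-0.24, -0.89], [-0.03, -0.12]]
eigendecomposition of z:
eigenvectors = [[-0.99, 0.97], [-0.13, -0.25]]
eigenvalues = [-0.35, -0.01]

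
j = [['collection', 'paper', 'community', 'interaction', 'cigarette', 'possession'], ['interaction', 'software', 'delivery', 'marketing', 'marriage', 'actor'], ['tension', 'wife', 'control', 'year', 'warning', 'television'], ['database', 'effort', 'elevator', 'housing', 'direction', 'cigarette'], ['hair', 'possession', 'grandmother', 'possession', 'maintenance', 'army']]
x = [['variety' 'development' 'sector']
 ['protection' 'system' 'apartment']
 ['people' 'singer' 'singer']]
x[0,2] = 'sector'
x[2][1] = 'singer'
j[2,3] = 'year'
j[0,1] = 'paper'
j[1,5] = 'actor'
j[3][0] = 'database'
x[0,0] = 'variety'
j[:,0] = ['collection', 'interaction', 'tension', 'database', 'hair']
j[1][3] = 'marketing'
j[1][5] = 'actor'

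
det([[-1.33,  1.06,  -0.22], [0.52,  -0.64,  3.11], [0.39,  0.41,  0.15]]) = 2.925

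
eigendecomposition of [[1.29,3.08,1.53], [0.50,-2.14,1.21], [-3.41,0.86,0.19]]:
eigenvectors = [[-0.21-0.59j, -0.21+0.59j, -0.34+0.00j], [0.11-0.17j, 0.11+0.17j, (0.77+0j)], [(0.75+0j), 0.75-0.00j, -0.54+0.00j]]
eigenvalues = [(1.28+2.51j), (1.28-2.51j), (-3.21+0j)]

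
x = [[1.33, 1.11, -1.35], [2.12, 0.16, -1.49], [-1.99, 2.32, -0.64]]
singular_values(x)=[3.51, 2.99, 0.21]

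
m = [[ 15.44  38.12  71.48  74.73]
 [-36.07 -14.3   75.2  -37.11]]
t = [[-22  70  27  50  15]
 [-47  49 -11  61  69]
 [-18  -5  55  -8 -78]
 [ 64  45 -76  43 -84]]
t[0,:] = [-22, 70, 27, 50, 15]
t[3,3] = 43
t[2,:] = [-18, -5, 55, -8, -78]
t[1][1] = 49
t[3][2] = -76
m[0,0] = 15.44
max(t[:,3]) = 61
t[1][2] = -11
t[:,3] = [50, 61, -8, 43]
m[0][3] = 74.73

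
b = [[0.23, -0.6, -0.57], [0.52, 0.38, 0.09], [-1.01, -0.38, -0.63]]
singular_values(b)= [1.43, 0.79, 0.26]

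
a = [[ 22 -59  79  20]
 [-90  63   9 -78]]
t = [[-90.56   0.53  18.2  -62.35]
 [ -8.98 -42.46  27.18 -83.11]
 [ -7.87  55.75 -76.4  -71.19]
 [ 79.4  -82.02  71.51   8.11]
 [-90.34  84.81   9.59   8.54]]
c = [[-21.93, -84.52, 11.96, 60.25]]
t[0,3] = -62.35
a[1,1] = 63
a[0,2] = 79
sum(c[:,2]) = 11.96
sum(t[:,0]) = -118.35000000000001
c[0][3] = 60.25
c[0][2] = 11.96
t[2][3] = -71.19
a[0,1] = -59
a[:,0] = [22, -90]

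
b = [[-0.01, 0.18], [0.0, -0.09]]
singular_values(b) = [0.2, 0.0]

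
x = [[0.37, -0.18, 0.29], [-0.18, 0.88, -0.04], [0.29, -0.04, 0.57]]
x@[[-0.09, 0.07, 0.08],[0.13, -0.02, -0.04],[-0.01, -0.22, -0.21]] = [[-0.06, -0.03, -0.02],[0.13, -0.02, -0.04],[-0.04, -0.1, -0.09]]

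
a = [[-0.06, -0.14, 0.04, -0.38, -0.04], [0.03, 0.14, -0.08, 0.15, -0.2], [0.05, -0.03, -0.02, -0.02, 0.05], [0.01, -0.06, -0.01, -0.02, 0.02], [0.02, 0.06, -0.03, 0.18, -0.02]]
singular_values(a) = [0.5, 0.22, 0.07, 0.04, 0.0]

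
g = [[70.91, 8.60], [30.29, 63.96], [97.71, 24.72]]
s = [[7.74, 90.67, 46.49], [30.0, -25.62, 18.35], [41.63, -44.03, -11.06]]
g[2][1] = 24.72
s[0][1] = 90.67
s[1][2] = 18.35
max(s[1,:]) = 30.0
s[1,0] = 30.0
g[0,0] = 70.91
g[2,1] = 24.72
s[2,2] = -11.06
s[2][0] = 41.63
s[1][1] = -25.62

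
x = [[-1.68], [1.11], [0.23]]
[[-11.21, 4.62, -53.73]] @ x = [[11.6]]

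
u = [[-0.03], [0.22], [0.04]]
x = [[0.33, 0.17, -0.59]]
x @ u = [[0.00]]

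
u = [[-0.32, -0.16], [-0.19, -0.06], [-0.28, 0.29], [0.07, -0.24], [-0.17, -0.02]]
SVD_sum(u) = [[-0.23, 0.08],[-0.15, 0.05],[-0.34, 0.12],[0.14, -0.05],[-0.14, 0.05]] + [[-0.09,-0.24], [-0.04,-0.11], [0.06,0.17], [-0.07,-0.19], [-0.03,-0.07]]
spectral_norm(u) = 0.51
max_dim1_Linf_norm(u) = 0.32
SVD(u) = [[-0.49, -0.64], [-0.31, -0.30], [-0.7, 0.45], [0.28, -0.51], [-0.3, -0.19]] @ diag([0.5118506399828947, 0.40001115278089566]) @ [[0.94,-0.33],[0.33,0.94]]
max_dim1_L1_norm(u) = 0.57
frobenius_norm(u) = 0.65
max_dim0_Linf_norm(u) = 0.32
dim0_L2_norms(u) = [0.5, 0.41]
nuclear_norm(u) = 0.91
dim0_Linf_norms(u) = [0.32, 0.29]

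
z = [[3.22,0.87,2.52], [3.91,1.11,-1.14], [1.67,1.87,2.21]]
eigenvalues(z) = [(5.79+0j), (0.37+1.79j), (0.37-1.79j)]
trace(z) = 6.54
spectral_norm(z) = 5.97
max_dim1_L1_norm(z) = 6.61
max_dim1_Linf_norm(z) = 3.91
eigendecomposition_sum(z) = [[(3.36+0j),1.39+0.00j,(1.92+0j)], [(2.15+0j),0.89+0.00j,(1.23+0j)], [2.69+0.00j,1.11+0.00j,1.54+0.00j]] + [[(-0.07+0.41j), (-0.26-0.17j), (0.3-0.37j)],[0.88-0.53j, 0.11+0.77j, (-1.19+0.05j)],[-0.51-0.33j, 0.38-0.26j, 0.34+0.62j]] + [[(-0.07-0.41j), (-0.26+0.17j), (0.3+0.37j)], [0.88+0.53j, 0.11-0.77j, (-1.19-0.05j)], [-0.51+0.33j, 0.38+0.26j, (0.34-0.62j)]]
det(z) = 19.34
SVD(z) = [[-0.67,0.34,-0.66], [-0.57,-0.81,0.16], [-0.48,0.48,0.73]] @ diag([5.969644703425227, 3.122834127971722, 1.0376170411294428]) @ [[-0.87,-0.35,-0.35], [-0.41,0.09,0.91], [-0.29,0.93,-0.23]]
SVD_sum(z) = [[3.45, 1.41, 1.41], [2.92, 1.20, 1.19], [2.50, 1.02, 1.02]] + [[-0.43,  0.1,  0.96], [1.03,  -0.24,  -2.3], [-0.61,  0.14,  1.36]] + [[0.2, -0.64, 0.16], [-0.05, 0.15, -0.04], [-0.22, 0.71, -0.17]]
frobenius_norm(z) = 6.82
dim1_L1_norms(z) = [6.61, 6.16, 5.75]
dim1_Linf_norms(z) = [3.22, 3.91, 2.21]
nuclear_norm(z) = 10.13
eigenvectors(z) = [[-0.70+0.00j,0.22-0.25j,(0.22+0.25j)],[(-0.45+0j),-0.81+0.00j,-0.81-0.00j],[-0.56+0.00j,0.21+0.43j,(0.21-0.43j)]]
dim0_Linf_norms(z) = [3.91, 1.87, 2.52]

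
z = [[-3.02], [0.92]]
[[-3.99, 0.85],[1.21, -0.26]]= z @ [[1.32, -0.28]]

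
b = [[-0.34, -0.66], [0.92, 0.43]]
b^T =[[-0.34, 0.92], [-0.66, 0.43]]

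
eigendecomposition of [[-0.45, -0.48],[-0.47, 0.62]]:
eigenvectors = [[-0.94, 0.36],  [-0.35, -0.93]]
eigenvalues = [-0.63, 0.8]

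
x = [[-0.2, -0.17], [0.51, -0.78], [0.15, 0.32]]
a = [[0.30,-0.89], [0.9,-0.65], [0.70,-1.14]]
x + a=[[0.1,-1.06],[1.41,-1.43],[0.85,-0.82]]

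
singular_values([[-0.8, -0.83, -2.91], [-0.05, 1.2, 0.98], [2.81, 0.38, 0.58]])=[3.8, 2.34, 0.82]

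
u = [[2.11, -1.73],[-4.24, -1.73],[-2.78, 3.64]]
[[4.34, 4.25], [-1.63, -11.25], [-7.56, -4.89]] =u@ [[0.94, 2.44], [-1.36, 0.52]]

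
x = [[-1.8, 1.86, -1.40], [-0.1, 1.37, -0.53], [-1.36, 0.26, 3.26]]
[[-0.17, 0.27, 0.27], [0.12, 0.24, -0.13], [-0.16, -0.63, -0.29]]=x@[[0.19,0.10,-0.2], [0.11,0.12,-0.17], [0.02,-0.16,-0.16]]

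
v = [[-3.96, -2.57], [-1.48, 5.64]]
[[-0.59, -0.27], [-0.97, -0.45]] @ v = [[2.74,-0.01], [4.51,-0.05]]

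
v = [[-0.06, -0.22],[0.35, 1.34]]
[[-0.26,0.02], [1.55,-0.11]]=v @ [[0.46, -0.44], [1.04, 0.03]]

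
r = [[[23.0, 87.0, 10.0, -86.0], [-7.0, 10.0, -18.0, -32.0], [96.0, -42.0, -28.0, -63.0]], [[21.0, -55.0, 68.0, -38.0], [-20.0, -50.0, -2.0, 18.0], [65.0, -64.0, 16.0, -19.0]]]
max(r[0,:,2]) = 10.0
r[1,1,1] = -50.0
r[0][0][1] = 87.0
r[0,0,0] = 23.0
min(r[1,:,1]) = -64.0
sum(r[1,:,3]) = -39.0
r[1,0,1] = -55.0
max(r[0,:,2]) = 10.0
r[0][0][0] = 23.0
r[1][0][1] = -55.0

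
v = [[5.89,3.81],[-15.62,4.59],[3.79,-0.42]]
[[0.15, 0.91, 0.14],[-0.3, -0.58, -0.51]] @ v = [[-12.80,4.69], [5.36,-3.59]]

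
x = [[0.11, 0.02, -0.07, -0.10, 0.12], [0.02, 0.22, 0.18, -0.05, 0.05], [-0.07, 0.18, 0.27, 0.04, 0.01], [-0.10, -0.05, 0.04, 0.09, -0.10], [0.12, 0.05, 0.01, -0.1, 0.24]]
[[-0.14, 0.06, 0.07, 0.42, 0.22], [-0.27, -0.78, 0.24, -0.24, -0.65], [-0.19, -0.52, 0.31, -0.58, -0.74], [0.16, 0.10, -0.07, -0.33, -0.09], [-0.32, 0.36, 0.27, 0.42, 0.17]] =x @ [[-1.03, -1.95, 0.70, 2.0, 0.57], [-1.74, -4.18, -1.85, -0.51, -3.28], [0.53, 0.14, 2.87, -1.26, -0.21], [-2.07, 0.56, -2.1, -0.33, -1.50], [-1.36, 3.56, 0.15, 0.77, 0.51]]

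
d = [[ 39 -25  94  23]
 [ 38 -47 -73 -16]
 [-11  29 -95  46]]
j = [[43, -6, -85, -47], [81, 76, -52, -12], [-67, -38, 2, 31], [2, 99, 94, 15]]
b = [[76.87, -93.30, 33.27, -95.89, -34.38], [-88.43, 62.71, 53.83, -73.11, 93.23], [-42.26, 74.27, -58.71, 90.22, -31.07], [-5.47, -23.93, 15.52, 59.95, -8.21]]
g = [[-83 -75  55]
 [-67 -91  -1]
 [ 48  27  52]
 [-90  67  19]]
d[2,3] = 46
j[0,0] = 43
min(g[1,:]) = -91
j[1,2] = -52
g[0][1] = -75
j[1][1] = 76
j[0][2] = -85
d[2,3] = 46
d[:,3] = [23, -16, 46]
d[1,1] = -47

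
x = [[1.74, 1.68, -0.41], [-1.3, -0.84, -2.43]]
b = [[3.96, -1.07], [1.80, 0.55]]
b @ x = [[8.28, 7.55, 0.98], [2.42, 2.56, -2.07]]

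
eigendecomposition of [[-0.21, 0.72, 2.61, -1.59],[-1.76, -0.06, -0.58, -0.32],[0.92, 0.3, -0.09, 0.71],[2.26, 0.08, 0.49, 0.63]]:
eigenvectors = [[-0.21+0.44j, -0.21-0.44j, -0.23+0.00j, (0.28+0j)],  [(-0.5-0.04j), (-0.5+0.04j), (-0.46+0j), (0.54+0j)],  [0.28-0.06j, (0.28+0.06j), 0.51+0.00j, (-0.51+0j)],  [0.66+0.00j, 0.66-0.00j, 0.69+0.00j, (-0.61+0j)]]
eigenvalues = [(0.07+1.45j), (0.07-1.45j), (0.19+0j), (-0.05+0j)]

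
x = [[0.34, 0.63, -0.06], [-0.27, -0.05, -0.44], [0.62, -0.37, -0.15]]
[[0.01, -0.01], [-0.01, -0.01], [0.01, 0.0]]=x @ [[0.02, -0.0],[0.01, -0.02],[0.02, 0.02]]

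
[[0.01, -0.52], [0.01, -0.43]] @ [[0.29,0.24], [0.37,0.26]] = [[-0.19,  -0.13], [-0.16,  -0.11]]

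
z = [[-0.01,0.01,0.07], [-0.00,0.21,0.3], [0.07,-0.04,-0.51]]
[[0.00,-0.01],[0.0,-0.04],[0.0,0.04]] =z@[[0.0, -0.02], [0.00, -0.06], [0.0, -0.08]]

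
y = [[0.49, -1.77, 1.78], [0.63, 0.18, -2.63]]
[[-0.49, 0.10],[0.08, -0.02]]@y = [[-0.18,0.89,-1.14], [0.03,-0.15,0.2]]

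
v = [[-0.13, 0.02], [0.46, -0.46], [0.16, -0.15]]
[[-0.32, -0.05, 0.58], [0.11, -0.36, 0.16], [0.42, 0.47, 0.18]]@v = [[0.11, -0.07], [-0.15, 0.14], [0.19, -0.23]]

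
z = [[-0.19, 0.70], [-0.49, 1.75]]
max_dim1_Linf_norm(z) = 1.75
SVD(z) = [[-0.37, -0.93], [-0.93, 0.37]] @ diag([1.9566990581355765, 0.005366180331279397]) @ [[0.27,-0.96], [-0.96,-0.27]]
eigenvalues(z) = [0.01, 1.55]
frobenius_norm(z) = 1.96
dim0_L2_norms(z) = [0.53, 1.88]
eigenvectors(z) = [[-0.96, -0.37], [-0.27, -0.93]]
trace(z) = 1.56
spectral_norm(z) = 1.96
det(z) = 0.01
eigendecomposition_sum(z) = [[0.01, -0.0],[0.0, -0.00]] + [[-0.20, 0.7], [-0.49, 1.75]]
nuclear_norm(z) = 1.96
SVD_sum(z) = [[-0.19, 0.70], [-0.49, 1.75]] + [[0.0, 0.0],[-0.00, -0.0]]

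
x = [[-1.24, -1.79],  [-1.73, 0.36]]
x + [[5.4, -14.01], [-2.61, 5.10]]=[[4.16, -15.80],[-4.34, 5.46]]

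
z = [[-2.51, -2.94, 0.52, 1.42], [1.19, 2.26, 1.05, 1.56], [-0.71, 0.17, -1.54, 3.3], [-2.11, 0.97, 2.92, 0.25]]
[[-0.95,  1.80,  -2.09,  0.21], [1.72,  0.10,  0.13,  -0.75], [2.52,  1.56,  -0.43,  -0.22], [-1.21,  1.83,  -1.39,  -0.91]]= z @ [[0.31, -0.69, 0.23, 0.09], [0.31, 0.15, 0.31, -0.23], [-0.35, 0.05, -0.39, -0.16], [0.65, 0.34, -0.28, -0.11]]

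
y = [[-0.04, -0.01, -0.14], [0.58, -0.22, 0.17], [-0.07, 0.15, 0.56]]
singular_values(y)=[0.66, 0.59, 0.0]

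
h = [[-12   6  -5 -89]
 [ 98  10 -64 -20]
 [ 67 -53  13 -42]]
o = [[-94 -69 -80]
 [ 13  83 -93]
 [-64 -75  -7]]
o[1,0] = 13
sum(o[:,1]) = -61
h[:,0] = [-12, 98, 67]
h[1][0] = 98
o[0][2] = -80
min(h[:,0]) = -12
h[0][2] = -5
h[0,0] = -12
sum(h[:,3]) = -151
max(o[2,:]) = -7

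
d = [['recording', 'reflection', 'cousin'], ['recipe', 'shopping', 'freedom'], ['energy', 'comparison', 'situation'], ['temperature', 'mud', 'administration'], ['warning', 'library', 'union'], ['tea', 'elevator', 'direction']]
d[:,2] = ['cousin', 'freedom', 'situation', 'administration', 'union', 'direction']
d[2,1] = 'comparison'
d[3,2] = 'administration'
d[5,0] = 'tea'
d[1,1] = 'shopping'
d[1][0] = 'recipe'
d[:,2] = ['cousin', 'freedom', 'situation', 'administration', 'union', 'direction']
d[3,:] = ['temperature', 'mud', 'administration']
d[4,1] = 'library'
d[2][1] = 'comparison'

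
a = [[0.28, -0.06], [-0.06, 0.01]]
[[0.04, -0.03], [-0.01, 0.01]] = a @ [[0.13,-0.11], [-0.04,-0.07]]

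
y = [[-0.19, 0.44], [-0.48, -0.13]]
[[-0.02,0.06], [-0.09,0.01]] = y @ [[0.17, -0.06], [0.03, 0.11]]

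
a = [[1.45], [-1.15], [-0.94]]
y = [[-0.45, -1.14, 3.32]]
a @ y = [[-0.65, -1.65, 4.81],  [0.52, 1.31, -3.82],  [0.42, 1.07, -3.12]]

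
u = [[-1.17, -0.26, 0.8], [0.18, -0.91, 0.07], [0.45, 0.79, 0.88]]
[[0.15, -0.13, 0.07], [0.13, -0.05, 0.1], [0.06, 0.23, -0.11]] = u @ [[0.02, 0.16, -0.03], [-0.13, 0.09, -0.12], [0.18, 0.1, -0.00]]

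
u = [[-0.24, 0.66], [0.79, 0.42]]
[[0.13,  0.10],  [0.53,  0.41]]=u @ [[0.48,0.37], [0.37,0.28]]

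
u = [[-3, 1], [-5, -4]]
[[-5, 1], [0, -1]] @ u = [[10, -9], [5, 4]]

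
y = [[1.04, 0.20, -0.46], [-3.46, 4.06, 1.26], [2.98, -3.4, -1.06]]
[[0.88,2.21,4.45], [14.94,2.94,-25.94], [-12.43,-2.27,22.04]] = y@ [[1.12,2.48,3.72], [3.91,2.28,-2.49], [2.33,1.80,-2.35]]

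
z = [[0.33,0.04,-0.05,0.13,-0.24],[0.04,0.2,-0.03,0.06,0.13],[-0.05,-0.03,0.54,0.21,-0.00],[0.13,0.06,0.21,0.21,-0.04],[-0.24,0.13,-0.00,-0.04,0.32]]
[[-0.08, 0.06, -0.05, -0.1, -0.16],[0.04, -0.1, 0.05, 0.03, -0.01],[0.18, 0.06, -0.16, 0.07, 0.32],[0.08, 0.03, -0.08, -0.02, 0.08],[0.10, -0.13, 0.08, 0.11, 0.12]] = z @ [[-0.02, -0.01, 0.00, -0.22, -0.25], [-0.03, -0.34, 0.13, 0.34, -0.09], [0.27, 0.05, -0.23, 0.24, 0.55], [0.17, 0.13, -0.17, -0.28, 0.05], [0.32, -0.27, 0.19, -0.01, 0.24]]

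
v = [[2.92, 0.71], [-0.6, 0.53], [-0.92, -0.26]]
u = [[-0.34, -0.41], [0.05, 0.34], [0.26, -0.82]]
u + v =[[2.58, 0.3], [-0.55, 0.87], [-0.66, -1.08]]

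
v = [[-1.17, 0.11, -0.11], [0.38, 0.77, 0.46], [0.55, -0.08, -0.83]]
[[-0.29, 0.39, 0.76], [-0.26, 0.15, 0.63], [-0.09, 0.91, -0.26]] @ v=[[0.91, 0.21, -0.42], [0.71, 0.04, -0.43], [0.31, 0.71, 0.64]]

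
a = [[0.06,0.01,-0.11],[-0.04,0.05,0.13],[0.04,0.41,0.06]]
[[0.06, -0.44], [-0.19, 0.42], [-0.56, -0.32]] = a @ [[-1.69, -0.62],[-0.97, -1.23],[-1.58, 3.54]]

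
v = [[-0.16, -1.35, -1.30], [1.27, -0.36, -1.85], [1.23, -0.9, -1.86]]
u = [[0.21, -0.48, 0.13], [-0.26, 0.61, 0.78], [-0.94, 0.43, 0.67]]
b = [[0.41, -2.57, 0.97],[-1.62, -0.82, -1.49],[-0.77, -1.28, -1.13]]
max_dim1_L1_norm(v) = 3.99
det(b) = 2.75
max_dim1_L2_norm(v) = 2.4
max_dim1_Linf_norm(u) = 0.94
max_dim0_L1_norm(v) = 5.01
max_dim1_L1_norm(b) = 3.95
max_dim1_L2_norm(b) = 2.78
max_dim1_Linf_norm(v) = 1.86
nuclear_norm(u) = 2.49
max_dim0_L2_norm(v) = 2.93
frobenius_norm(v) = 3.81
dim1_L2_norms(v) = [1.88, 2.27, 2.4]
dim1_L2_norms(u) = [0.54, 1.02, 1.23]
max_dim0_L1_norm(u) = 1.58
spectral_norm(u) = 1.55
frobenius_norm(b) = 4.09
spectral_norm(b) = 3.08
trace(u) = 1.49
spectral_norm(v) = 3.58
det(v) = 0.95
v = b @ u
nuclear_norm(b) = 6.09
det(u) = 0.34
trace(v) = -2.38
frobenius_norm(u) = 1.69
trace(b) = -1.54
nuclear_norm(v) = 5.06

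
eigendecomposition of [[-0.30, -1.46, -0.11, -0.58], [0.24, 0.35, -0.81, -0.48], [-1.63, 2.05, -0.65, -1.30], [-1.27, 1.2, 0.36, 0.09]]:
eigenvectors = [[0.60+0.00j,(0.25-0.2j),0.25+0.20j,-0.38+0.00j], [(0.31+0j),-0.20-0.40j,(-0.2+0.4j),-0.09+0.00j], [(0.74+0j),-0.67+0.00j,-0.67-0.00j,(-0.55+0j)], [(0.09+0j),(-0.18+0.47j),-0.18-0.47j,(0.74+0j)]]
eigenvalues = [(-1.27+0j), (0.22+1.65j), (0.22-1.65j), (0.32+0j)]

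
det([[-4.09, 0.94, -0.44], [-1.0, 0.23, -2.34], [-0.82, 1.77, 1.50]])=-14.442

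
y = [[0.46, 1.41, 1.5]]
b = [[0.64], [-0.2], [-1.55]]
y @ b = [[-2.31]]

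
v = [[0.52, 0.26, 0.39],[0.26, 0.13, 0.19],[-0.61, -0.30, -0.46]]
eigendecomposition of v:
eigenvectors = [[-0.62,0.58,-0.67], [-0.33,0.03,0.44], [0.71,-0.82,0.6]]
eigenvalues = [0.21, -0.02, -0.0]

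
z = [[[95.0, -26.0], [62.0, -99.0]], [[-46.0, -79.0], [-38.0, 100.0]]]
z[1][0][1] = -79.0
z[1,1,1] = 100.0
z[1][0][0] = -46.0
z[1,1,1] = 100.0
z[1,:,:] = [[-46.0, -79.0], [-38.0, 100.0]]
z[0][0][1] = -26.0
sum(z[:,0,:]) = -56.0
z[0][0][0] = 95.0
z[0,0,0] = 95.0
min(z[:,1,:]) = -99.0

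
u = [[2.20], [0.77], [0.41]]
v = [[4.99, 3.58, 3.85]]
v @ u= [[15.31]]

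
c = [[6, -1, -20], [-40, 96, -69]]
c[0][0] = 6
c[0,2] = -20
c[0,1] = -1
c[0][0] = 6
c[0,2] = -20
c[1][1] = 96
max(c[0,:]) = 6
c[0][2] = -20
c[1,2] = -69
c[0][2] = -20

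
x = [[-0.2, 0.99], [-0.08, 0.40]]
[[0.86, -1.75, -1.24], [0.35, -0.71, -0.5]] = x @[[0.15, 1.39, -0.31],[0.90, -1.49, -1.32]]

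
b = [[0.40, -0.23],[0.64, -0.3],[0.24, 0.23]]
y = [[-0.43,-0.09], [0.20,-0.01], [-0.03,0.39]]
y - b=[[-0.83,0.14], [-0.44,0.29], [-0.27,0.16]]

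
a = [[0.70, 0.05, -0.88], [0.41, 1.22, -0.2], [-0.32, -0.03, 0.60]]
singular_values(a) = [1.52, 1.05, 0.1]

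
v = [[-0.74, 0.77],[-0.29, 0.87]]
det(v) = -0.421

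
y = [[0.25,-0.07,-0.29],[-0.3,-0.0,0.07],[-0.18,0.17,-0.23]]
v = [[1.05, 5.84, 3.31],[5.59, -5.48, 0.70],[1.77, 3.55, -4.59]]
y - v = [[-0.80,-5.91,-3.6], [-5.89,5.48,-0.63], [-1.95,-3.38,4.36]]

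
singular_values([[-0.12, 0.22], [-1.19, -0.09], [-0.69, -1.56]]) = [1.84, 1.0]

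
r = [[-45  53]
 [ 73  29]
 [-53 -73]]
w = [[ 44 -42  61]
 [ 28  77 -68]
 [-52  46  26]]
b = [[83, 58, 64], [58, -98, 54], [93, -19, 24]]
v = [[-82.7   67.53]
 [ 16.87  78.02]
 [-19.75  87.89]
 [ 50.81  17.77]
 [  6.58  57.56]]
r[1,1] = 29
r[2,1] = -73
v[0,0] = -82.7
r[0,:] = [-45, 53]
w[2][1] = 46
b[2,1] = -19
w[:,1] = [-42, 77, 46]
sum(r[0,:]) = 8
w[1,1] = 77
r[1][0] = 73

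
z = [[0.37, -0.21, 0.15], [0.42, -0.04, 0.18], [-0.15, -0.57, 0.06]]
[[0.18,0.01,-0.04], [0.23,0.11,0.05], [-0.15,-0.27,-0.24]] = z @ [[0.57,0.11,-0.04],[0.11,0.50,0.48],[-0.04,0.48,0.50]]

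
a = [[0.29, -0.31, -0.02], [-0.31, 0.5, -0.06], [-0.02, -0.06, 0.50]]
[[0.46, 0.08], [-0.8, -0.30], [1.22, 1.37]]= a @ [[1.06, 0.51], [-0.66, 0.04], [2.4, 2.76]]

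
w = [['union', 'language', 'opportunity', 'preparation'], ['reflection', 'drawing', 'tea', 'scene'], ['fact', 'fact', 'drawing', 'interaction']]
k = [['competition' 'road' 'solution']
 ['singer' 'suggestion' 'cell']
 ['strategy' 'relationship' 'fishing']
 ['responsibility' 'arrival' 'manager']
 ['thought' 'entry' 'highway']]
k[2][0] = 'strategy'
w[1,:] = ['reflection', 'drawing', 'tea', 'scene']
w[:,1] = ['language', 'drawing', 'fact']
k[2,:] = ['strategy', 'relationship', 'fishing']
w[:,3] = ['preparation', 'scene', 'interaction']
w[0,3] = 'preparation'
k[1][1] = 'suggestion'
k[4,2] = 'highway'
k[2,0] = 'strategy'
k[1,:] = ['singer', 'suggestion', 'cell']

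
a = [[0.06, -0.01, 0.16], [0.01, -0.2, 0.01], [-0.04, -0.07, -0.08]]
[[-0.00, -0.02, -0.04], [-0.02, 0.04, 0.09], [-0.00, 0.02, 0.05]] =a @ [[-0.24, 0.03, 0.18], [0.10, -0.21, -0.47], [0.08, -0.14, -0.32]]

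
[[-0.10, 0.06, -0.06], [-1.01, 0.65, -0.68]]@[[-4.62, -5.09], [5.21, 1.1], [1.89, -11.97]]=[[0.66, 1.29], [6.77, 14.0]]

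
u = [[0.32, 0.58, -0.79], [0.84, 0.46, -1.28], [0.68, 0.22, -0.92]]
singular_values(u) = [2.2, 0.37, 0.0]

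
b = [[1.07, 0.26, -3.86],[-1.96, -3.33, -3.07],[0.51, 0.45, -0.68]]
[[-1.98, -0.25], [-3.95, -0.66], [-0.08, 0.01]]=b@ [[0.68, -0.10], [0.13, 0.21], [0.71, 0.05]]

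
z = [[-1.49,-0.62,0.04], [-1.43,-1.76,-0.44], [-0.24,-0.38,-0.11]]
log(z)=[[0.13+3.14j, (0.67+0j), (-1.07+0j)], [(1.11+0j), (-0.14+3.14j), 2.47-0.00j], [(-0.21+0j), (1.53-0j), -6.00+3.14j]]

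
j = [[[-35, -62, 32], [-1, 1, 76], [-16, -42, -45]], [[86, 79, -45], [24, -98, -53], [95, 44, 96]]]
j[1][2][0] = 95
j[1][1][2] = -53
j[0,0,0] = -35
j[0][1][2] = 76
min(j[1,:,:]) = -98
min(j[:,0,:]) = -62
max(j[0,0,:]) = 32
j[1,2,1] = 44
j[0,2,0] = -16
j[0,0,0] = -35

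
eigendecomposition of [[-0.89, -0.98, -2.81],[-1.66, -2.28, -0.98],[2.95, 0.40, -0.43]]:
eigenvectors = [[(0.03-0.6j), (0.03+0.6j), (0.04+0j)], [(0.4-0.01j), (0.4+0.01j), (0.95+0j)], [(-0.69+0j), -0.69-0.00j, -0.31+0.00j]]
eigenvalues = [(-0.79+2.58j), (-0.79-2.58j), (-2.03+0j)]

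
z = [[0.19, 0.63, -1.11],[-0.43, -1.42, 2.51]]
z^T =[[0.19, -0.43], [0.63, -1.42], [-1.11, 2.51]]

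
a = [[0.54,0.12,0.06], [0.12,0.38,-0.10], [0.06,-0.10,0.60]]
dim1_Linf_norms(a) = [0.54, 0.38, 0.6]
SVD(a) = [[0.28, 0.85, -0.45], [-0.23, 0.51, 0.83], [0.93, -0.13, 0.34]] @ diag([0.6423945710761503, 0.6034744646402447, 0.27413096428360534]) @ [[0.28, -0.23, 0.93], [0.85, 0.51, -0.13], [-0.45, 0.83, 0.34]]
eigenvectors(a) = [[-0.45, 0.85, 0.28], [0.83, 0.51, -0.23], [0.34, -0.13, 0.93]]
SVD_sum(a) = [[0.05,-0.04,0.17],[-0.04,0.03,-0.14],[0.17,-0.14,0.56]] + [[0.43, 0.26, -0.07],[0.26, 0.16, -0.04],[-0.07, -0.04, 0.01]] + [[0.06, -0.10, -0.04],[-0.10, 0.19, 0.08],[-0.04, 0.08, 0.03]]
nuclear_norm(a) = 1.52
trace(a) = 1.52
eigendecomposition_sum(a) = [[0.06, -0.10, -0.04], [-0.10, 0.19, 0.08], [-0.04, 0.08, 0.03]] + [[0.43, 0.26, -0.07], [0.26, 0.16, -0.04], [-0.07, -0.04, 0.01]] + [[0.05, -0.04, 0.17],  [-0.04, 0.03, -0.14],  [0.17, -0.14, 0.56]]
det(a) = 0.11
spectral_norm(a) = 0.64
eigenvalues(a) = [0.27, 0.6, 0.64]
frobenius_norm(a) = 0.92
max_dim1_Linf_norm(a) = 0.6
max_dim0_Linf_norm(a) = 0.6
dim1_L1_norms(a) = [0.72, 0.6, 0.76]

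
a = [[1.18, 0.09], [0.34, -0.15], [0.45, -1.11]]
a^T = [[1.18, 0.34, 0.45], [0.09, -0.15, -1.11]]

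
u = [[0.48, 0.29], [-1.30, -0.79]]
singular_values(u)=[1.62, 0.0]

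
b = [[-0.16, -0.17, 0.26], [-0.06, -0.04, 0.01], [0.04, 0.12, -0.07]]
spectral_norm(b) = 0.38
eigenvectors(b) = [[(0.92+0j), (0.69+0j), 0.69-0.00j], [(0.24+0j), -0.27+0.42j, -0.27-0.42j], [(-0.3+0j), 0.27+0.44j, (0.27-0.44j)]]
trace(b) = -0.27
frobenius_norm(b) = 0.39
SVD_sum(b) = [[-0.16,-0.19,0.25], [-0.03,-0.03,0.04], [0.06,0.07,-0.09]] + [[-0.00, 0.02, 0.01],[0.00, -0.02, -0.01],[-0.01, 0.04, 0.03]] + [[0.0, -0.0, 0.00], [-0.04, 0.01, -0.02], [-0.01, 0.0, -0.01]]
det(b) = -0.00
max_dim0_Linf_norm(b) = 0.26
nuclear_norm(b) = 0.49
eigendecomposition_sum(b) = [[(-0.17-0j), (-0.21-0j), (0.21-0j)], [(-0.04-0j), (-0.05-0j), (0.05-0j)], [0.05+0.00j, 0.07+0.00j, -0.07+0.00j]] + [[0.00+0.01j,  (0.02-0.03j),  (0.03+0.02j)], [(-0.01-0j),  (0.01+0.02j),  -0.02+0.01j], [-0.01+0.01j,  0.03+0.00j,  (-0+0.02j)]] + [[-0.01j, 0.02+0.03j, 0.03-0.02j], [(-0.01+0j), 0.01-0.02j, -0.02-0.01j], [-0.01-0.01j, (0.03-0j), -0.00-0.02j]]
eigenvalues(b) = [(-0.29+0j), (0.01+0.06j), (0.01-0.06j)]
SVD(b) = [[-0.92,  -0.38,  0.01], [-0.15,  0.32,  -0.93], [0.35,  -0.87,  -0.36]] @ diag([0.37723066519437787, 0.06325593360429534, 0.04467339365725639]) @ [[0.45, 0.54, -0.71], [0.11, -0.82, -0.56], [0.88, -0.18, 0.43]]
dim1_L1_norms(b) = [0.59, 0.11, 0.23]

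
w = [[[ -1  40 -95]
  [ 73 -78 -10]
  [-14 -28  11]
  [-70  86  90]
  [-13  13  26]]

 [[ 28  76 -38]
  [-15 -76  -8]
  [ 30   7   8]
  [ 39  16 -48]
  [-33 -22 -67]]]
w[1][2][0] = 30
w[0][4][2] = 26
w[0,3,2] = 90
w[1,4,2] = -67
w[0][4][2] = 26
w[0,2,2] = 11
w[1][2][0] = 30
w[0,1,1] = -78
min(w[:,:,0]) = -70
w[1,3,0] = 39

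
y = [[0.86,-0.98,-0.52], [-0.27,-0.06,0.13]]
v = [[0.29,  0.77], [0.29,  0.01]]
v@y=[[0.04, -0.33, -0.05],  [0.25, -0.28, -0.15]]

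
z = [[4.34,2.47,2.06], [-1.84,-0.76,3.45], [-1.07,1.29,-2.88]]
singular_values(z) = [5.64, 4.71, 1.45]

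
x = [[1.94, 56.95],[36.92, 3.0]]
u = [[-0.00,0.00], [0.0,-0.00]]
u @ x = [[0.0, 0.0], [0.00, 0.00]]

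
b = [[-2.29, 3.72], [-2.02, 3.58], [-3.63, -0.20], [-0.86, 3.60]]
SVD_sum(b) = [[-2.37,3.67], [-2.22,3.45], [-0.98,1.51], [-1.89,2.93]] + [[0.08,0.05], [0.2,0.13], [-2.65,-1.71], [1.03,0.67]]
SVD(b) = [[-0.61, -0.03], [-0.57, -0.07], [-0.25, 0.93], [-0.49, -0.36]] @ diag([7.165204980287727, 3.3993584086500737]) @ [[0.54,-0.84], [-0.84,-0.54]]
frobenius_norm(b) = 7.93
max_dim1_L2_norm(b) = 4.37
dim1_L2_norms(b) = [4.37, 4.11, 3.64, 3.7]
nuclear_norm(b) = 10.56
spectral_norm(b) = 7.17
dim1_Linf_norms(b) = [3.72, 3.58, 3.63, 3.6]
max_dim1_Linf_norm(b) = 3.72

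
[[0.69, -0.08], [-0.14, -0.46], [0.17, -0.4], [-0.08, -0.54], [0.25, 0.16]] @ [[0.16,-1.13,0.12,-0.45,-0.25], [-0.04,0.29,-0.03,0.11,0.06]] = [[0.11, -0.80, 0.09, -0.32, -0.18],  [-0.00, 0.02, -0.00, 0.01, 0.01],  [0.04, -0.31, 0.03, -0.12, -0.07],  [0.01, -0.07, 0.01, -0.02, -0.01],  [0.03, -0.24, 0.03, -0.09, -0.05]]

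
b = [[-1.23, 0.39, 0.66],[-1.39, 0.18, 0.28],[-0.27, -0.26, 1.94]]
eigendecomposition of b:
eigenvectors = [[0.44-0.25j, (0.44+0.25j), (0.21+0j)], [0.85+0.00j, (0.85-0j), (-0.01+0j)], [(0.14-0j), 0.14+0.00j, (0.98+0j)]]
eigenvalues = [(-0.5+0.4j), (-0.5-0.4j), (1.89+0j)]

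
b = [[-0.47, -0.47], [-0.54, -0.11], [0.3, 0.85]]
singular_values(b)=[1.16, 0.46]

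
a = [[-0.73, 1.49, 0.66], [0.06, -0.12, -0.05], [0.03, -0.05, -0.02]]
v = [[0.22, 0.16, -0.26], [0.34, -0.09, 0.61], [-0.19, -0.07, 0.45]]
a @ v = [[0.22, -0.3, 1.4], [-0.02, 0.02, -0.11], [-0.01, 0.01, -0.05]]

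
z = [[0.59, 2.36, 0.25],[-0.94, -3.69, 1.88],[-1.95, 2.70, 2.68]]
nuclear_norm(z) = 9.75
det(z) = -13.97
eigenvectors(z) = [[0.38, 0.69, 0.38], [0.21, 0.14, -0.82], [0.9, 0.71, 0.43]]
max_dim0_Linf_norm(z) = 3.69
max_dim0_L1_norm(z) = 8.75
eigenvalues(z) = [2.49, 1.32, -4.23]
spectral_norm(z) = 5.15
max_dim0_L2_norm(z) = 5.15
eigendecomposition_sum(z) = [[-1.99,0.07,1.90], [-1.11,0.04,1.06], [-4.64,0.17,4.44]] + [[2.43,0.52,-1.16], [0.49,0.1,-0.23], [2.52,0.54,-1.21]] + [[0.15,1.77,-0.49], [-0.32,-3.83,1.05], [0.17,2.00,-0.55]]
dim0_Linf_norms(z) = [1.95, 3.69, 2.68]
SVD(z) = [[0.46,-0.08,-0.89], [-0.68,0.61,-0.4], [0.58,0.79,0.22]] @ diag([5.153577362455595, 3.9048665460250356, 0.6941596552089062]) @ [[-0.04, 1.0, 0.07], [-0.55, -0.09, 0.83], [-0.83, 0.01, -0.55]]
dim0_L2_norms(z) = [2.24, 5.15, 3.28]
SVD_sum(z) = [[-0.1, 2.34, 0.17],[0.15, -3.48, -0.26],[-0.13, 2.96, 0.22]] + [[0.18, 0.03, -0.27], [-1.32, -0.2, 1.98], [-1.69, -0.26, 2.54]] + [[0.51, -0.00, 0.34], [0.23, -0.00, 0.16], [-0.13, 0.00, -0.09]]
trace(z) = -0.42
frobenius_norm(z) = 6.50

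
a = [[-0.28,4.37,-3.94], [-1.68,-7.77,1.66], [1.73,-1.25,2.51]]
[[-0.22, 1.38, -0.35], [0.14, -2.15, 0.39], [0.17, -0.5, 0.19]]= a@[[0.04, -0.02, 0.03], [-0.02, 0.27, -0.05], [0.03, -0.05, 0.03]]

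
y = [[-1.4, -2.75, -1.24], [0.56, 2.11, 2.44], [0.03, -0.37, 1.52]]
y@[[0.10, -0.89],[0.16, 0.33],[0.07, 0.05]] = [[-0.67, 0.28], [0.56, 0.32], [0.05, -0.07]]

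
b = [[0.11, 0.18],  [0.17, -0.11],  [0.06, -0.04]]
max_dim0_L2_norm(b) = 0.21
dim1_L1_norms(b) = [0.29, 0.28, 0.1]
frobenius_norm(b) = 0.30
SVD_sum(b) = [[-0.05, 0.09], [0.09, -0.16], [0.03, -0.06]] + [[0.16, 0.09], [0.08, 0.05], [0.03, 0.02]]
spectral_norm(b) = 0.22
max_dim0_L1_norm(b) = 0.34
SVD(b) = [[0.47, 0.88], [-0.83, 0.44], [-0.3, 0.15]] @ diag([0.21645053269045186, 0.2094019266817276]) @ [[-0.50, 0.87], [0.87, 0.5]]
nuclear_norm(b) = 0.43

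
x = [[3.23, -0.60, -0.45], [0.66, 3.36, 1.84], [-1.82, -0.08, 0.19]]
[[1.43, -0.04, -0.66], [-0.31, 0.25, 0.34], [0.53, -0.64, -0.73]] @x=[[5.79, -0.94, -0.84], [-1.46, 1.0, 0.66], [2.62, -2.41, -1.55]]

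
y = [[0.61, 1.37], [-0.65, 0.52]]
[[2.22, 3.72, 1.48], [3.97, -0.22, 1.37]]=y@[[-3.54, 1.85, -0.92],  [3.2, 1.89, 1.49]]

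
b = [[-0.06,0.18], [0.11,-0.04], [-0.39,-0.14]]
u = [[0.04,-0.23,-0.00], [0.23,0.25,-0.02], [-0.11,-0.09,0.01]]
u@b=[[-0.03,0.02], [0.02,0.03], [-0.01,-0.02]]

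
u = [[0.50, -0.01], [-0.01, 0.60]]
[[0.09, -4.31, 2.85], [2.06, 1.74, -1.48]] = u @ [[0.24, -8.57, 5.66], [3.43, 2.76, -2.37]]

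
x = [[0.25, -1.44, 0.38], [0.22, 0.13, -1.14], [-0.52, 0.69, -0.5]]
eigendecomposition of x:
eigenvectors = [[0.72+0.00j, (0.72-0j), -0.73+0.00j], [(-0.09-0.54j), -0.09+0.54j, -0.52+0.00j], [-0.40+0.13j, -0.40-0.13j, (-0.45+0j)]]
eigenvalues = [(0.21+1.15j), (0.21-1.15j), (-0.54+0j)]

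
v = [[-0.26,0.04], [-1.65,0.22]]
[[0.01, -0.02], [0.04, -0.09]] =v@ [[-0.02, 0.05], [0.02, -0.05]]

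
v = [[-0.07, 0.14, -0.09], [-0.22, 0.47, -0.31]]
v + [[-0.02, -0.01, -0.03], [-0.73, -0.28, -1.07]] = [[-0.09,0.13,-0.12], [-0.95,0.19,-1.38]]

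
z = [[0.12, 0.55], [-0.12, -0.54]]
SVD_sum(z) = [[0.12,0.55], [-0.12,-0.54]] + [[-0.00, 0.00], [-0.0, 0.00]]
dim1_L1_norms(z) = [0.67, 0.66]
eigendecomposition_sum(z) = [[-0.0,-0.0], [0.0,0.0]] + [[0.12,0.55], [-0.12,-0.54]]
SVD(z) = [[-0.71,  0.70],[0.7,  0.71]] @ diag([0.7892386763355438, 0.001520452603224699]) @ [[-0.22, -0.98], [-0.98, 0.22]]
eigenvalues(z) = [-0.0, -0.42]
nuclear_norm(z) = 0.79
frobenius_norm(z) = 0.79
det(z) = 0.00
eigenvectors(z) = [[0.98, -0.72], [-0.22, 0.7]]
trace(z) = -0.42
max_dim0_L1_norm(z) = 1.09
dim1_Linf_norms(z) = [0.55, 0.54]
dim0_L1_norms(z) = [0.24, 1.09]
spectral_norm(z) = 0.79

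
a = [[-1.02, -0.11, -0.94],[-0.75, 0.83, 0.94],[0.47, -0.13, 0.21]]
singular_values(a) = [1.51, 1.44, 0.04]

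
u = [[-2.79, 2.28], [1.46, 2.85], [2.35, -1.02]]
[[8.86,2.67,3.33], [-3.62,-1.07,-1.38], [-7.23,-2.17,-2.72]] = u @ [[-2.97, -0.89, -1.12], [0.25, 0.08, 0.09]]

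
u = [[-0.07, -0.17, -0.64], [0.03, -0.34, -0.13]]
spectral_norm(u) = 0.70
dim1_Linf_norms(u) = [0.64, 0.34]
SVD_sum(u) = [[-0.05, -0.26, -0.60], [-0.02, -0.10, -0.23]] + [[-0.02, 0.09, -0.04], [0.05, -0.24, 0.10]]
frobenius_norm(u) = 0.76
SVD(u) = [[-0.93, -0.36], [-0.36, 0.93]] @ diag([0.7046490415128702, 0.2833191280076111]) @ [[0.08, 0.40, 0.91], [0.19, -0.91, 0.38]]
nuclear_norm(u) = 0.99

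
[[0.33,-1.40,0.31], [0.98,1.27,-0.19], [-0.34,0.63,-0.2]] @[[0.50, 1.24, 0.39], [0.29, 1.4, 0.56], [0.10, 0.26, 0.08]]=[[-0.21, -1.47, -0.63], [0.84, 2.94, 1.08], [-0.01, 0.41, 0.20]]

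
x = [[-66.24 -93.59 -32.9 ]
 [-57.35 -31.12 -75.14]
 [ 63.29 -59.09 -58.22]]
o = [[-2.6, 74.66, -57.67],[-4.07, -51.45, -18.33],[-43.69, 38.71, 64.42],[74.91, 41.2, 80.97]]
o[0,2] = -57.67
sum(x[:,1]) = -183.8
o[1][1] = -51.45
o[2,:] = [-43.69, 38.71, 64.42]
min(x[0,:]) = -93.59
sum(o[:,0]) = 24.549999999999997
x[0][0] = -66.24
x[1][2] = -75.14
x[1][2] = -75.14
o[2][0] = -43.69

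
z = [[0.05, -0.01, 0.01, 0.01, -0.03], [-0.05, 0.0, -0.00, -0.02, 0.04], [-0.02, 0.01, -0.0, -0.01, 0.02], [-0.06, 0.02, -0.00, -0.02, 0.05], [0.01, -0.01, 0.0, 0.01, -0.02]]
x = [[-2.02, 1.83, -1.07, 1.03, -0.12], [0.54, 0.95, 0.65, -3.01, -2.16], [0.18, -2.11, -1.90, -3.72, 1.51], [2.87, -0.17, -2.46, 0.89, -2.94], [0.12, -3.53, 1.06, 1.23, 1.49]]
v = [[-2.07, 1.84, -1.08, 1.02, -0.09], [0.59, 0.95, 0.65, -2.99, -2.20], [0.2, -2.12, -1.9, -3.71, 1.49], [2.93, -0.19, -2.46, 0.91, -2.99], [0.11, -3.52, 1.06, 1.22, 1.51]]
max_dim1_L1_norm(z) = 0.15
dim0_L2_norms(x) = [3.56, 4.6, 3.51, 5.12, 4.22]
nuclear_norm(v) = 19.53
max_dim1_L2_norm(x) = 4.92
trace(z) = 0.01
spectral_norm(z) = 0.13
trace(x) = -0.59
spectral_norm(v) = 5.65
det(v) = -402.02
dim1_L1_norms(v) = [6.1, 7.38, 9.42, 9.48, 7.42]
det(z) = 0.00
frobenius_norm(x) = 9.50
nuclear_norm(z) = 0.17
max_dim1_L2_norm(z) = 0.08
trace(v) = -0.60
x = z + v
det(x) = -394.88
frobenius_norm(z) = 0.13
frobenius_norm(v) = 9.55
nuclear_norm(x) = 19.43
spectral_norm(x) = 5.61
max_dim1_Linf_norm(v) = 3.71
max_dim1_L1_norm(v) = 9.48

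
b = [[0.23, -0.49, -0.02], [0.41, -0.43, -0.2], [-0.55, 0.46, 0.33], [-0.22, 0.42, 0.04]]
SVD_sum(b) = [[0.31, -0.37, -0.14], [0.39, -0.46, -0.18], [-0.48, 0.57, 0.22], [-0.28, 0.33, 0.13]] + [[-0.08, -0.12, 0.12], [0.02, 0.03, -0.03], [-0.08, -0.11, 0.11], [0.06, 0.09, -0.09]] + [[-0.00, -0.0, -0.00], [0.0, 0.0, 0.0], [0.00, 0.0, 0.0], [0.0, 0.00, 0.0]]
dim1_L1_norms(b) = [0.74, 1.04, 1.34, 0.68]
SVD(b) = [[-0.42, 0.65, 0.07], [-0.52, -0.15, -0.84], [0.64, 0.58, -0.49], [0.38, -0.47, -0.25]] @ diag([1.2040140556252652, 0.29342990673310854, 0.0070031201189033445]) @ [[-0.62,  0.73,  0.28], [-0.44,  -0.62,  0.65], [-0.65,  -0.28,  -0.71]]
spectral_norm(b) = 1.20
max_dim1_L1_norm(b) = 1.34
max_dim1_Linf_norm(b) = 0.55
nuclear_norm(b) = 1.50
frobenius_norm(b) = 1.24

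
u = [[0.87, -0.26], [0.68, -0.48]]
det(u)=-0.241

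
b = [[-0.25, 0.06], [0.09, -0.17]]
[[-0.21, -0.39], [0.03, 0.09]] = b @ [[0.92, 1.63], [0.33, 0.34]]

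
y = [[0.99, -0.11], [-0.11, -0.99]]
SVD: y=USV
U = [[-0.99,  0.11], [0.11,  0.99]]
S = [1.0, 1.0]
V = [[-1.00, -0.0], [-0.00, -1.00]]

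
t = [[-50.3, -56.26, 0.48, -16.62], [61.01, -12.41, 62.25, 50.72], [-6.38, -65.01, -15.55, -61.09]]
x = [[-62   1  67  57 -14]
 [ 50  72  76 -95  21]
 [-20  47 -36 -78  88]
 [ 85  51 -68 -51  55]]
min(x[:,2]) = -68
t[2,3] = -61.09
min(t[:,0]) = -50.3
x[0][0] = -62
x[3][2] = -68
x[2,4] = 88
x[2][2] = -36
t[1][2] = 62.25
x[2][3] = -78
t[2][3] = -61.09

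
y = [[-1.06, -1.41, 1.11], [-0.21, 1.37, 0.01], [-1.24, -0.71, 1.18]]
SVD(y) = [[-0.73, 0.05, -0.68], [0.27, -0.89, -0.36], [-0.62, -0.45, 0.64]] @ diag([2.8353759911981253, 1.288271216510485, 0.0005111240975431143]) @ [[0.53,0.65,-0.54], [0.54,-0.75,-0.38], [0.66,0.1,0.75]]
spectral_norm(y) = 2.84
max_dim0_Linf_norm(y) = 1.41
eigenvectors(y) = [[0.67, -0.64, 0.49],[0.09, -0.10, -0.87],[0.74, -0.76, 0.02]]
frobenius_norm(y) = 3.11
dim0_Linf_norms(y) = [1.24, 1.41, 1.18]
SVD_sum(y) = [[-1.09, -1.36, 1.13], [0.41, 0.51, -0.42], [-0.92, -1.15, 0.96]] + [[0.04, -0.05, -0.02],[-0.62, 0.86, 0.43],[-0.32, 0.44, 0.22]] + [[-0.00, -0.00, -0.00], [-0.0, -0.00, -0.0], [0.0, 0.0, 0.00]]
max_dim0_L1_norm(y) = 3.49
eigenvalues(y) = [-0.03, 0.04, 1.49]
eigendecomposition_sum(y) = [[-0.55, -0.30, 0.51], [-0.08, -0.04, 0.07], [-0.61, -0.33, 0.56]] + [[-0.54, -0.29, 0.53], [-0.08, -0.04, 0.08], [-0.63, -0.34, 0.62]] + [[0.03, -0.82, 0.08], [-0.05, 1.46, -0.14], [0.00, -0.04, 0.0]]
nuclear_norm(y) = 4.12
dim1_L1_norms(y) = [3.58, 1.59, 3.13]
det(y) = -0.00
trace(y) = 1.49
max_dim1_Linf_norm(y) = 1.41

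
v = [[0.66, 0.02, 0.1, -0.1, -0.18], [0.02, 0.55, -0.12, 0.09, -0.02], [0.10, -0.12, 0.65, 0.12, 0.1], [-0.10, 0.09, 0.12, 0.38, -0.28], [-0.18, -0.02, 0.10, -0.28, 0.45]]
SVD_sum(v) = [[0.43, 0.01, 0.22, 0.16, -0.29], [0.01, 0.0, 0.0, 0.00, -0.0], [0.22, 0.0, 0.11, 0.08, -0.15], [0.16, 0.00, 0.08, 0.06, -0.10], [-0.29, -0.0, -0.15, -0.10, 0.19]] + [[0.0, -0.01, 0.01, -0.00, 0.01], [-0.01, 0.21, -0.28, 0.09, -0.18], [0.01, -0.28, 0.37, -0.12, 0.23], [-0.0, 0.09, -0.12, 0.04, -0.08], [0.01, -0.18, 0.23, -0.08, 0.15]] + [[0.22, -0.01, -0.15, -0.25, 0.08], [-0.01, 0.00, 0.01, 0.02, -0.01], [-0.15, 0.01, 0.11, 0.17, -0.06], [-0.25, 0.02, 0.17, 0.28, -0.09], [0.08, -0.01, -0.06, -0.09, 0.03]] + [[0.00, 0.04, 0.02, -0.00, 0.02], [0.04, 0.34, 0.14, -0.02, 0.17], [0.02, 0.14, 0.06, -0.01, 0.07], [-0.00, -0.02, -0.01, 0.0, -0.01], [0.02, 0.17, 0.07, -0.01, 0.08]] + [[0.0,-0.00,-0.0,0.00,0.0], [-0.0,0.0,0.00,-0.0,-0.0], [-0.00,0.00,0.0,-0.0,-0.0], [0.0,-0.0,-0.00,0.0,0.0], [0.0,-0.00,-0.00,0.00,0.00]]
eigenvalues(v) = [0.0, 0.49, 0.64, 0.8, 0.77]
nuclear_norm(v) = 2.69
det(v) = 0.00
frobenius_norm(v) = 1.37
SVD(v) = [[-0.74,-0.03,-0.59,0.09,0.31],  [-0.01,0.52,0.04,0.84,-0.16],  [-0.38,-0.69,0.41,0.35,-0.29],  [-0.26,0.23,0.66,-0.05,0.66],  [0.49,-0.44,-0.21,0.4,0.6]] @ diag([0.79539083232068, 0.7669293967457714, 0.6373043729528927, 0.48734657763218214, 0.0030288203484741564]) @ [[-0.74, -0.01, -0.38, -0.26, 0.49],[-0.03, 0.52, -0.69, 0.23, -0.44],[-0.59, 0.04, 0.41, 0.66, -0.21],[0.09, 0.84, 0.35, -0.05, 0.4],[0.31, -0.16, -0.29, 0.66, 0.6]]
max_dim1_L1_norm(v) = 1.09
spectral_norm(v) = 0.80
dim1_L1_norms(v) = [1.06, 0.8, 1.09, 0.97, 1.03]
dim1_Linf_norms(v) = [0.66, 0.55, 0.65, 0.38, 0.45]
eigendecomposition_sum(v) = [[0.0, -0.0, -0.00, 0.00, 0.0], [-0.0, 0.00, 0.0, -0.0, -0.00], [-0.00, 0.0, 0.0, -0.0, -0.00], [0.00, -0.0, -0.0, 0.0, 0.0], [0.00, -0.00, -0.0, 0.00, 0.00]] + [[0.0, 0.04, 0.02, -0.0, 0.02], [0.04, 0.34, 0.14, -0.02, 0.17], [0.02, 0.14, 0.06, -0.01, 0.07], [-0.0, -0.02, -0.01, 0.0, -0.01], [0.02, 0.17, 0.07, -0.01, 0.08]] + [[0.22, -0.01, -0.15, -0.25, 0.08], [-0.01, 0.0, 0.01, 0.02, -0.01], [-0.15, 0.01, 0.11, 0.17, -0.06], [-0.25, 0.02, 0.17, 0.28, -0.09], [0.08, -0.01, -0.06, -0.09, 0.03]] + [[0.43, 0.01, 0.22, 0.16, -0.29], [0.01, 0.0, 0.0, 0.00, -0.0], [0.22, 0.0, 0.11, 0.08, -0.15], [0.16, 0.0, 0.08, 0.06, -0.10], [-0.29, -0.00, -0.15, -0.10, 0.19]] + [[0.0, -0.01, 0.01, -0.0, 0.01], [-0.01, 0.21, -0.28, 0.09, -0.18], [0.01, -0.28, 0.37, -0.12, 0.23], [-0.00, 0.09, -0.12, 0.04, -0.08], [0.01, -0.18, 0.23, -0.08, 0.15]]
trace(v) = 2.69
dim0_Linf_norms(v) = [0.66, 0.55, 0.65, 0.38, 0.45]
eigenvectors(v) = [[0.31, -0.09, -0.59, -0.74, 0.03], [-0.16, -0.84, 0.04, -0.01, -0.52], [-0.29, -0.35, 0.41, -0.38, 0.69], [0.66, 0.05, 0.66, -0.26, -0.23], [0.60, -0.4, -0.21, 0.49, 0.44]]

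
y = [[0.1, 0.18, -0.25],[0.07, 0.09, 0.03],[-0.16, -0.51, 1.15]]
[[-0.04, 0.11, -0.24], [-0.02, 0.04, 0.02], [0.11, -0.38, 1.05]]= y @[[0.22, -0.40, -0.05],  [-0.40, 0.74, -0.06],  [-0.05, -0.06, 0.88]]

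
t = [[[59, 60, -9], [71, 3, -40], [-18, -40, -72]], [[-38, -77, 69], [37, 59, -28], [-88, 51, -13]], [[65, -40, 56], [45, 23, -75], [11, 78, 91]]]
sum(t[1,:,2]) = 28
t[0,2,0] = -18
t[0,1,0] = 71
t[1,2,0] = -88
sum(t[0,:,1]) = 23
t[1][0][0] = -38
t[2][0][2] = 56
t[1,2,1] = 51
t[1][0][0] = -38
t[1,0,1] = -77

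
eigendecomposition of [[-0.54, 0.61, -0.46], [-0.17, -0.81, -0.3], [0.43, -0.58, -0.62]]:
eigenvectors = [[(-0.78+0j), -0.78-0.00j, -0.07+0.00j], [-0.10-0.27j, (-0.1+0.27j), 0.64+0.00j], [(0.08+0.55j), (0.08-0.55j), (0.76+0j)]]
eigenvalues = [(-0.41+0.54j), (-0.41-0.54j), (-1.15+0j)]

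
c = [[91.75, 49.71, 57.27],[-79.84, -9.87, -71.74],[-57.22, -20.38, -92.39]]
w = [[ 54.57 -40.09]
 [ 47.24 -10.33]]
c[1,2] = -71.74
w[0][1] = -40.09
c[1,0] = -79.84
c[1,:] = [-79.84, -9.87, -71.74]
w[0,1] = -40.09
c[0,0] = 91.75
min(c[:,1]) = -20.38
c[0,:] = [91.75, 49.71, 57.27]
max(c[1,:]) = -9.87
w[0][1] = -40.09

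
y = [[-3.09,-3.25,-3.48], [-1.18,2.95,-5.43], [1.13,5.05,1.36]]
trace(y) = 1.22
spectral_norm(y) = 7.56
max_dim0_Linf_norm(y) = 5.43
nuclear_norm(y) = 15.08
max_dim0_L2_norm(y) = 6.69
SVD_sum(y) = [[-2.5, -3.17, -3.92], [-1.17, -1.49, -1.84], [1.91, 2.42, 2.99]] + [[0.02, -0.24, 0.18], [-0.31, 4.52, -3.46], [-0.17, 2.47, -1.89]] + [[-0.61, 0.16, 0.26], [0.30, -0.08, -0.13], [-0.61, 0.16, 0.26]]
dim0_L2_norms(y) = [3.5, 6.69, 6.59]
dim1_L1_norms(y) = [9.82, 9.56, 7.54]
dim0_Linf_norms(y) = [3.09, 5.05, 5.43]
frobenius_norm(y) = 10.02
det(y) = -50.07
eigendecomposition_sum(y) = [[(-2.53-0j), 0.38+0.00j, (-2-0j)], [0.12+0.00j, -0.02-0.00j, (0.1+0j)], [(0.66+0j), (-0.1-0j), 0.52+0.00j]] + [[(-0.28-0.56j), (-1.81+1.11j), -0.74-2.34j], [(-0.65+0.38j), 1.48+2.10j, -2.76+1.08j], [(0.23+0.78j), (2.57-1.01j), 0.42+3.17j]] + [[(-0.28+0.56j), -1.81-1.11j, -0.74+2.34j], [(-0.65-0.38j), 1.48-2.10j, -2.76-1.08j], [(0.23-0.78j), (2.57+1.01j), (0.42-3.17j)]]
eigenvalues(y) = [(-2.02+0j), (1.62+4.71j), (1.62-4.71j)]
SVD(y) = [[-0.74, -0.05, -0.67], [-0.35, 0.88, 0.33], [0.57, 0.48, -0.67]] @ diag([7.557107123733168, 6.502453110104833, 1.018840257994045]) @ [[0.44,  0.56,  0.7], [-0.05,  0.79,  -0.61], [0.89,  -0.23,  -0.38]]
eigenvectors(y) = [[-0.97+0.00j, 0.48-0.09j, 0.48+0.09j], [0.05+0.00j, -0.14-0.58j, -0.14+0.58j], [0.25+0.00j, -0.64+0.00j, -0.64-0.00j]]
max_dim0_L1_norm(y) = 11.25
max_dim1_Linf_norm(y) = 5.43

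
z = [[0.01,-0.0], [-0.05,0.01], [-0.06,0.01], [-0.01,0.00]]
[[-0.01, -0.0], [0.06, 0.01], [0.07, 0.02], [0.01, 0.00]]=z @ [[-1.21, -0.39],[0.01, -0.62]]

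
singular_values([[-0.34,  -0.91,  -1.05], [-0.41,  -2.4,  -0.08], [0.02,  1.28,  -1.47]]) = [2.92, 1.8, 0.03]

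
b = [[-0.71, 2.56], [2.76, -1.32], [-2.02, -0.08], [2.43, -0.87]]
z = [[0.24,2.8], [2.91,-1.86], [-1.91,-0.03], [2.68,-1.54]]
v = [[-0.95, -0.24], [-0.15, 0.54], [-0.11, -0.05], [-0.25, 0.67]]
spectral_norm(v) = 1.00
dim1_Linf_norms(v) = [0.95, 0.54, 0.11, 0.67]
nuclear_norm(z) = 7.77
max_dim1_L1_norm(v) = 1.19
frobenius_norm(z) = 5.75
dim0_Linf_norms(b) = [2.76, 2.56]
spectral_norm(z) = 5.08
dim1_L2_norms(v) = [0.98, 0.56, 0.12, 0.72]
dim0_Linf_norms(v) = [0.95, 0.67]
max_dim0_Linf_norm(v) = 0.95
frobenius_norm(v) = 1.34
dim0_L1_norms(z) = [7.74, 6.23]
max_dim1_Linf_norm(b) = 2.76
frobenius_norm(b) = 5.21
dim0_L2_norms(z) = [4.4, 3.7]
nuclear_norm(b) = 6.93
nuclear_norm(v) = 1.89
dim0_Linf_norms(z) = [2.91, 2.8]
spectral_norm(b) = 4.72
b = v + z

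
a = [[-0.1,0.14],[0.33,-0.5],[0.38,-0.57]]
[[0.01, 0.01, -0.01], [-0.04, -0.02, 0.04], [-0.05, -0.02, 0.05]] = a @ [[-0.03, 0.03, 0.01], [0.07, 0.06, -0.08]]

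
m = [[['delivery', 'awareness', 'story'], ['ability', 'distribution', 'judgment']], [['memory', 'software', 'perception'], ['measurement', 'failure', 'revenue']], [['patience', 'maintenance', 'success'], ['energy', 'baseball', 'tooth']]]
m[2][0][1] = 'maintenance'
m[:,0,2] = ['story', 'perception', 'success']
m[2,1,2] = 'tooth'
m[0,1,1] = 'distribution'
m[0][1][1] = 'distribution'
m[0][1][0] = 'ability'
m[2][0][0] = 'patience'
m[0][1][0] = 'ability'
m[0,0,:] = ['delivery', 'awareness', 'story']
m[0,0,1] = 'awareness'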